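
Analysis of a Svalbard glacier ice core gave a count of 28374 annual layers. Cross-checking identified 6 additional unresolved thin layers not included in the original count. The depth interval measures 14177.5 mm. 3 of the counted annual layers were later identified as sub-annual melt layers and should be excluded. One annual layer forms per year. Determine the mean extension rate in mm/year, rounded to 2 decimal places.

0.50 mm/year

After corrections the count is 28374 − 3 + 6 = 28377 annual layers.
Extension rate ≈ 14177.5 / 28377 = 0.50 mm/year.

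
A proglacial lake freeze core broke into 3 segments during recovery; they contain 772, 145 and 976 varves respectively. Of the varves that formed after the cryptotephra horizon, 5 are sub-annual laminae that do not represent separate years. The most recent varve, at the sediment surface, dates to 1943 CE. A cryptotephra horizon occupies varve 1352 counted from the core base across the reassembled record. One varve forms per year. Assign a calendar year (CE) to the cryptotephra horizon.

Total varves = 772 + 145 + 976 = 1893.
The cryptotephra horizon sits at varve 1352 from the core base, so 1893 − 1352 = 541 varves formed after it.
Excluding 5 false varves: 541 − 5 = 536.
The varve at the sediment surface is 1943 CE, so the cryptotephra horizon dates to 1943 − 536 = 1407 CE.

1407 CE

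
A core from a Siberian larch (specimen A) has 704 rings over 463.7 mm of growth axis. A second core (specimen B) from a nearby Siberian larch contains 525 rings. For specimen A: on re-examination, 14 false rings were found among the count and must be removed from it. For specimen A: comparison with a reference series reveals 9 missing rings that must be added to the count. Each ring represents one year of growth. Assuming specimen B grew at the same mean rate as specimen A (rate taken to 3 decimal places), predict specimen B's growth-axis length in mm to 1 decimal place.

348.1 mm

Specimen A: correcting the raw count gives 704 − 14 + 9 = 699 true rings.
A: Extension rate ≈ 463.7 / 699 = 0.663 mm/yr.
For B, 0.663 mm/year × 525 years = 348.1 mm.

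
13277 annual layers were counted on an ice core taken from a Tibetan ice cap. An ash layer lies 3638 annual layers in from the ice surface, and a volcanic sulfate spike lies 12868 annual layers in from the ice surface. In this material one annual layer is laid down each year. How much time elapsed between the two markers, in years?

9230 years

12868 − 3638 = 9230 annual layers lie between the two events.
At one annual layer per year, 9230 years elapsed between them.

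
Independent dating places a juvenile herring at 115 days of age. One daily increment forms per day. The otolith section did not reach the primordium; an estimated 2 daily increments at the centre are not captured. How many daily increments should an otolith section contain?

113 daily increments

At one daily increment per day, 115 days correspond to 115 daily increments.
115 − 2 missed = 113 daily increments expected in the prepared section.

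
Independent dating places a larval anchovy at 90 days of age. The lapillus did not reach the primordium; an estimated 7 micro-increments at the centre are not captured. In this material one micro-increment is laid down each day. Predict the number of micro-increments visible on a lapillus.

Expected micro-increments over 90 days: 90.
Subtracting the 7 micro-increments not captured gives 90 − 7 = 83 micro-increments in the record.

83 micro-increments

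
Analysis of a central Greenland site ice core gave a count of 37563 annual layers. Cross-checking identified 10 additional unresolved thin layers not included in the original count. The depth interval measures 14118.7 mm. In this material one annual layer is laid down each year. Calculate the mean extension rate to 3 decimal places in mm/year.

Correcting the raw count gives 37563 + 10 = 37573 true annual layers.
Extension rate ≈ 14118.7 / 37573 = 0.376 mm/year.

0.376 mm/year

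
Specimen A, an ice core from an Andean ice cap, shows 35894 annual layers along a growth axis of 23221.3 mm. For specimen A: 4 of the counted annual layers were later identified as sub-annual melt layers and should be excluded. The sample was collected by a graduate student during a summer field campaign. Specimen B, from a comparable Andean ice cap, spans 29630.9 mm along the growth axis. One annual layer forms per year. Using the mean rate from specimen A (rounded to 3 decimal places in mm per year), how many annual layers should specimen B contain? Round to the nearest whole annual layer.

45797 annual layers

Specimen A: adjusted count: 35894 − 4 = 35890 annual layers.
A: Extension rate ≈ 23221.3 / 35890 = 0.647 mm/year.
Specimen B: 29630.9 mm / 0.647 mm per year = 45797.37 years ≈ 45797 annual layers.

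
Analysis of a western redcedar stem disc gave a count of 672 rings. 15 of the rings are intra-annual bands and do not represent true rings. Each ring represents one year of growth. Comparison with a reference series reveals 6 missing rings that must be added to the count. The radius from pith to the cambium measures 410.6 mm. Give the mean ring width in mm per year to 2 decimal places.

Adjusted count: 672 − 15 + 6 = 663 rings.
410.6 mm over 663 years gives 410.6 / 663 ≈ 0.62 mm per year.

0.62 mm per year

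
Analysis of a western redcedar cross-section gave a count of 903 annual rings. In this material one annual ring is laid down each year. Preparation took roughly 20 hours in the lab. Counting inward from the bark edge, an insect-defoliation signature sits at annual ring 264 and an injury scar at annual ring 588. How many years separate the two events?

324 yr

588 − 264 = 324 annual rings lie between the two events.
That is 324 years at one annual ring per year.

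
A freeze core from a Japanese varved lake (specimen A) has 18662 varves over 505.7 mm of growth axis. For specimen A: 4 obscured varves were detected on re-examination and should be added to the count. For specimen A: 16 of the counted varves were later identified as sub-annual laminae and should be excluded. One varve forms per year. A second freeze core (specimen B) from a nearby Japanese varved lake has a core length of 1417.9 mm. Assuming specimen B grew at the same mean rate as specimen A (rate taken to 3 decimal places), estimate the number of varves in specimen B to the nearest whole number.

Specimen A: adjusted count: 18662 − 16 + 4 = 18650 varves.
A: 505.7 mm over 18650 years gives 505.7 / 18650 ≈ 0.027 mm/year.
B spans 1417.9 / 0.027 = 52514.81 years ≈ 52515 varves.

52515 varves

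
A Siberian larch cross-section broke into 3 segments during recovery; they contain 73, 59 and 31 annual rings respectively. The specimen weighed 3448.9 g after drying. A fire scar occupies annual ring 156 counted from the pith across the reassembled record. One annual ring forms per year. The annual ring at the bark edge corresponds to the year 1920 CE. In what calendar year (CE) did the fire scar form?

1913 CE

Total annual rings = 73 + 59 + 31 = 163.
The fire scar sits at annual ring 156 from the pith, so 163 − 156 = 7 annual rings formed after it.
Counting back 7 years from 1920 CE places the fire scar in 1920 − 7 = 1913 CE.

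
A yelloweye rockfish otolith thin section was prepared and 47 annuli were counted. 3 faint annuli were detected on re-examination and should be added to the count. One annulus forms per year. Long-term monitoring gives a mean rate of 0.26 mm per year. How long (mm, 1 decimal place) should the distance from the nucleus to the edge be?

13.0 mm

True annulus count = 47 + 3 = 50.
Length ≈ 0.26 × 50 = 13.0 mm.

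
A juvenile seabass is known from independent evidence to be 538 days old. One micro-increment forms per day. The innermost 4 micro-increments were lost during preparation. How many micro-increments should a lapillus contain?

At one micro-increment per day, 538 days correspond to 538 micro-increments.
Less the 4 uncaptured micro-increments: 538 − 4 = 534.

534 micro-increments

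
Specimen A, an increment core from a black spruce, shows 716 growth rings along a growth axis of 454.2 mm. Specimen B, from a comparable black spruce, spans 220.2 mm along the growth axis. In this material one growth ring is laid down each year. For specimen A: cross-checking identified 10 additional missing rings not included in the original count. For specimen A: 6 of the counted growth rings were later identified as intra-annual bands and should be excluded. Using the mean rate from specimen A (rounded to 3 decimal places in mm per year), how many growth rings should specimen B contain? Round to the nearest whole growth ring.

349 growth rings

Specimen A: correcting the raw count gives 716 − 6 + 10 = 720 true growth rings.
A: 454.2 mm over 720 years gives 454.2 / 720 ≈ 0.631 mm per year.
B spans 220.2 / 0.631 = 348.97 years ≈ 349 growth rings.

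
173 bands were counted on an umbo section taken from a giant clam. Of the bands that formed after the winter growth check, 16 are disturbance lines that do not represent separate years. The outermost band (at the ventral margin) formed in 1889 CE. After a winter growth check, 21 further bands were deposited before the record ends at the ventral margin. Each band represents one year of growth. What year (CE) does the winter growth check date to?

21 bands formed after the winter growth check.
21 − 16 false = 5 true bands after the winter growth check.
Counting back 5 years from 1889 CE places the winter growth check in 1889 − 5 = 1884 CE.

1884 CE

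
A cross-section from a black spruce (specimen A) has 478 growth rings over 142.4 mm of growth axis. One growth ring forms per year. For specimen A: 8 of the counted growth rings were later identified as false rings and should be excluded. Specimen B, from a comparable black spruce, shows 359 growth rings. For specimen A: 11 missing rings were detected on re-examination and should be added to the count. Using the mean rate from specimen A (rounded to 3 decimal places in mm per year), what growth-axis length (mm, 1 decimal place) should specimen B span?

Specimen A: correcting the raw count gives 478 − 8 + 11 = 481 true growth rings.
A: Mean rate = 142.4 mm / 481 years ≈ 0.296 mm/yr.
Length of B = 0.296 × 359 = 106.3 mm.

106.3 mm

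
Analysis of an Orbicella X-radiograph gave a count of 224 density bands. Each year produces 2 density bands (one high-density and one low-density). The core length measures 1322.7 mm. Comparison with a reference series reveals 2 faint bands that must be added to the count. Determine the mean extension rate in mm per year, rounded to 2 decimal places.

11.71 mm per year

True density band count = 224 + 2 = 226.
226 density bands at 2 per year is 226 / 2 = 113 years.
1322.7 mm over 113 years gives 1322.7 / 113 ≈ 11.71 mm per year.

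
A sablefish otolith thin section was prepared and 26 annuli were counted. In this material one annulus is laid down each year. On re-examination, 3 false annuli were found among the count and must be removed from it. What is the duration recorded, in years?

After corrections the count is 26 − 3 = 23 annuli.
One annulus per year makes the duration 23 years.

23 years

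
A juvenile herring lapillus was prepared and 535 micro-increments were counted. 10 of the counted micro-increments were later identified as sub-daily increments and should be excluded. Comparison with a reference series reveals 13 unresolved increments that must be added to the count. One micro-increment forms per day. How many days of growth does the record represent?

After corrections the count is 535 − 10 + 13 = 538 micro-increments.
With a one-to-one micro-increment periodicity this is 538 days.

538 days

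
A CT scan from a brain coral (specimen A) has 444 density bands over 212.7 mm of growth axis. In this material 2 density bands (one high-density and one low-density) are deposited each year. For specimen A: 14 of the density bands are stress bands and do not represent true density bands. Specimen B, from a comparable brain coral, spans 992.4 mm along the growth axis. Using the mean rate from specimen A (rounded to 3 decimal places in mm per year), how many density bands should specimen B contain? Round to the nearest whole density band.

Specimen A: true density band count = 444 − 14 = 430.
Specimen A: 430 density bands at 2 per year is 430 / 2 = 215 years.
A: Extension rate ≈ 212.7 / 215 = 0.989 mm per year.
B spans 992.4 / 0.989 = 1003.44 years; at 2 density bands per year that is 1003.44 × 2 ≈ 2007 density bands.

2007 density bands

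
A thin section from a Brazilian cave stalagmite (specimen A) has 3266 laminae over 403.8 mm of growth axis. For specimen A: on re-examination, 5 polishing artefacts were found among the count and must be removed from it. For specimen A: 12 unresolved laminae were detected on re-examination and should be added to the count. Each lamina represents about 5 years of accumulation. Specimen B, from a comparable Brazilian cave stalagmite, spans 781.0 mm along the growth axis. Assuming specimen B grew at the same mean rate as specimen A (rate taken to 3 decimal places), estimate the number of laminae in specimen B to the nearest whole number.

Specimen A: correcting the raw count gives 3266 − 5 + 12 = 3273 true laminae.
Specimen A: at 5 years per lamina, 3273 × 5 = 16365 years.
A: Mean rate = 403.8 mm / 16365 years ≈ 0.025 mm/year.
For B, 781.0 / 0.025 = 31240.00 years; at 5 years per lamina that is 31240.00 / 5 ≈ 6248 laminae.

6248 laminae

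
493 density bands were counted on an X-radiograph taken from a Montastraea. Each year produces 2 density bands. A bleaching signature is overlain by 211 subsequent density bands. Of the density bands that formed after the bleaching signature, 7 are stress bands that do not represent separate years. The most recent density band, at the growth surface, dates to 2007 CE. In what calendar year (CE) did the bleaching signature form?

1905 CE

211 density bands formed after the bleaching signature.
211 − 7 false = 204 true density bands after the bleaching signature.
204 density bands at 2 per year is 204 / 2 = 102 years.
Counting back 102 years from 2007 CE places the bleaching signature in 2007 − 102 = 1905 CE.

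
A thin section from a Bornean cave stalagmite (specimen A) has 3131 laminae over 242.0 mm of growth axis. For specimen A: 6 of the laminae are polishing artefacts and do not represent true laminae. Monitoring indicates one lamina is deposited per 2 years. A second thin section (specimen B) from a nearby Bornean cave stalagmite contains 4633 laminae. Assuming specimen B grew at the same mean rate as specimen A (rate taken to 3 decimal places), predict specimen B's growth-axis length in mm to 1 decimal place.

361.4 mm

Specimen A: correcting the raw count gives 3131 − 6 = 3125 true laminae.
Specimen A: 3125 laminae at 2 years each span 3125 × 2 = 6250 years.
A: 242.0 mm over 6250 years gives 242.0 / 6250 ≈ 0.039 mm/yr.
Specimen B: 4633 laminae at 2 years each span 4633 × 2 = 9266 years. Length of B = 0.039 × 9266 = 361.4 mm.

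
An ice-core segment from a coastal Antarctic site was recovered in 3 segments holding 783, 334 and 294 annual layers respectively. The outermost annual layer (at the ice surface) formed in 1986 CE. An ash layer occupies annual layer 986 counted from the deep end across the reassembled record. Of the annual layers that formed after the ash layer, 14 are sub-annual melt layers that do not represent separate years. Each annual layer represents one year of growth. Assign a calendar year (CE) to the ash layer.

Total annual layers = 783 + 334 + 294 = 1411.
The ash layer sits at annual layer 986 from the deep end, so 1411 − 986 = 425 annual layers formed after it.
425 − 14 false = 411 true annual layers after the ash layer.
1986 − 411 = 1575 CE.

1575 CE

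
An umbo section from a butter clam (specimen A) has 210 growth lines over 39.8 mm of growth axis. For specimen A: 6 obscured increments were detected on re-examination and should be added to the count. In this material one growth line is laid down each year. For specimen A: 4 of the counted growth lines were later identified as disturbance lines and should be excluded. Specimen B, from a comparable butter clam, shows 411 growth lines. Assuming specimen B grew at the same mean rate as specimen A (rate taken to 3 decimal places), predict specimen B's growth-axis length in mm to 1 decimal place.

77.3 mm

Specimen A: true growth line count = 210 − 4 + 6 = 212.
A: 39.8 mm over 212 years gives 39.8 / 212 ≈ 0.188 mm/yr.
For B, 0.188 mm/year × 411 years = 77.3 mm.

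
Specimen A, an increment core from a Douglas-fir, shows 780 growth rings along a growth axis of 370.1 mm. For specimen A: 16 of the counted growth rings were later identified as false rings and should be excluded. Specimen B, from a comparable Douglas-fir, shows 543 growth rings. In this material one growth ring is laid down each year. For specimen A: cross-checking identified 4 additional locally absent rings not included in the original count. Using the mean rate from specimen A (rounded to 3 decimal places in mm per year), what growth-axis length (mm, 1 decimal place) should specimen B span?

Specimen A: adjusted count: 780 − 16 + 4 = 768 growth rings.
A: 370.1 mm over 768 years gives 370.1 / 768 ≈ 0.482 mm/yr.
Length of B = 0.482 × 543 = 261.7 mm.

261.7 mm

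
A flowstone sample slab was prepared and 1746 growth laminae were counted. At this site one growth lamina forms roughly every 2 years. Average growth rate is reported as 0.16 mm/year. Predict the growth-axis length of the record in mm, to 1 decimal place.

At 2 years per growth lamina, 1746 × 2 = 3492 years.
3492 years at 0.16 mm/year gives 0.16 × 3492 = 558.7 mm.

558.7 mm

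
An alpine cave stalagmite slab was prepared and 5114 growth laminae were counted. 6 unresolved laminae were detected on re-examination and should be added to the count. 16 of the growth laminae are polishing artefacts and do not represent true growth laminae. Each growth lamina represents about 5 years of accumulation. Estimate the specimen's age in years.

After corrections the count is 5114 − 16 + 6 = 5104 growth laminae.
Multiplying by 5 years per growth lamina: 5104 × 5 = 25520 years.

25520 years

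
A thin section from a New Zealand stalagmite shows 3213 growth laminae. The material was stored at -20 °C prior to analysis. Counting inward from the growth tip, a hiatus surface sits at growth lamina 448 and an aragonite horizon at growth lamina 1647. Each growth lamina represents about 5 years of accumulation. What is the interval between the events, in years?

Separation: 1647 − 448 = 1199 growth laminae.
At 5 years per growth lamina, 1199 × 5 = 5995 years.

5995 yr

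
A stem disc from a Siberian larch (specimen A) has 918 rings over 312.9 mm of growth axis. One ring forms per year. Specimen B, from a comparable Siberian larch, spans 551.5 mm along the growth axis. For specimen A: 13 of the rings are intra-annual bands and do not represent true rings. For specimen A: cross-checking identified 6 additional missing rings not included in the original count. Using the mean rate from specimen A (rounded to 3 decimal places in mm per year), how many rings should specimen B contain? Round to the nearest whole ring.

Specimen A: true ring count = 918 − 13 + 6 = 911.
A: Mean rate = 312.9 mm / 911 years ≈ 0.343 mm/yr.
Specimen B: 551.5 mm / 0.343 mm per year = 1607.87 years ≈ 1608 rings.

1608 rings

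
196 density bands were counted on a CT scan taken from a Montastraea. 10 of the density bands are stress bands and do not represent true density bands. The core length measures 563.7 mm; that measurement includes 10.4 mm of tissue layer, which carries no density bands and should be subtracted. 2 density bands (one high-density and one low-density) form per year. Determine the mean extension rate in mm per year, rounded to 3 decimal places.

Adjusted count: 196 − 10 = 186 density bands.
186 density bands at 2 per year is 186 / 2 = 93 years.
The growth record spans 563.7 − 10.4 = 553.3 mm.
Mean rate = 553.3 mm / 93 years ≈ 5.949 mm per year.

5.949 mm per year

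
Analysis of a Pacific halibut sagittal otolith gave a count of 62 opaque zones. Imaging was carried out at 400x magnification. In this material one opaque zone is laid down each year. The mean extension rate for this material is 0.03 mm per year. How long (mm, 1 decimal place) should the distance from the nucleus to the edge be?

The record spans 62 years at 0.03 mm per year.
62 years at 0.03 mm/year gives 0.03 × 62 = 1.9 mm.

1.9 mm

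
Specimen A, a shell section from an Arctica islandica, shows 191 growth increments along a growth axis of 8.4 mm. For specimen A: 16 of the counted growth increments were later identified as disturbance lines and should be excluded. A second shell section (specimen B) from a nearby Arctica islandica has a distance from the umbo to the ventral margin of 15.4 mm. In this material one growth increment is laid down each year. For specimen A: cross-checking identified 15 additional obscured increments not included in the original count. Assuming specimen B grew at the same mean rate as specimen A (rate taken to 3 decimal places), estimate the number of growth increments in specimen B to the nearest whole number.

Specimen A: correcting the raw count gives 191 − 16 + 15 = 190 true growth increments.
A: Extension rate ≈ 8.4 / 190 = 0.044 mm/year.
Specimen B: 15.4 mm / 0.044 mm per year = 350.00 years ≈ 350 growth increments.

350 growth increments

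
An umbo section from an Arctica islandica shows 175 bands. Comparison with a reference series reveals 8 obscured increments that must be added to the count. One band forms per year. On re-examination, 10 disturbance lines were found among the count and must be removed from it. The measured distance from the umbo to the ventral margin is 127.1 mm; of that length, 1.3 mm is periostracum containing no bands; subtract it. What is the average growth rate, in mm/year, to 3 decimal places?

0.727 mm/year

After corrections the count is 175 − 10 + 8 = 173 bands.
The growth record spans 127.1 − 1.3 = 125.8 mm.
Mean rate = 125.8 mm / 173 years ≈ 0.727 mm/year.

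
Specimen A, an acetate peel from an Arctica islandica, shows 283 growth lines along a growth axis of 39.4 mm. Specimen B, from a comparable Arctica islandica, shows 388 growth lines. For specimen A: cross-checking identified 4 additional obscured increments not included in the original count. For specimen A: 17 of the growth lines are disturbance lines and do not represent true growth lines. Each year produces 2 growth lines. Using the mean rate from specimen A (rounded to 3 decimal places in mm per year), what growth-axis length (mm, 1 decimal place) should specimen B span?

56.6 mm

Specimen A: true growth line count = 283 − 17 + 4 = 270.
Specimen A: 270 growth lines at 2 per year is 270 / 2 = 135 years.
A: Mean rate = 39.4 mm / 135 years ≈ 0.292 mm per year.
Specimen B: with 2 growth lines per year, 388 / 2 = 194 years. For B, 0.292 mm/year × 194 years = 56.6 mm.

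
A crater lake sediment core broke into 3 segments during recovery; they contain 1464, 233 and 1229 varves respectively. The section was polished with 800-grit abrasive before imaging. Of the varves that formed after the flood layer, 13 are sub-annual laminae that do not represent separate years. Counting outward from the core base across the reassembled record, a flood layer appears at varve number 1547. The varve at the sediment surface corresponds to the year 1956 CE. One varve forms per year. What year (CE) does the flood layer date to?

590 CE

Total varves = 1464 + 233 + 1229 = 2926.
Between varve 1547 and the sediment surface there are 2926 − 1547 = 1379 varves.
1379 − 13 false = 1366 true varves after the flood layer.
The varve at the sediment surface is 1956 CE, so the flood layer dates to 1956 − 1366 = 590 CE.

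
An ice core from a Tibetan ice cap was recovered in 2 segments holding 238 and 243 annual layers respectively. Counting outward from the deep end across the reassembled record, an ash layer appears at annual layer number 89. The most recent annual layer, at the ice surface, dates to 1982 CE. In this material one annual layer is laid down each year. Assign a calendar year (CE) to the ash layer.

1590 CE

Total annual layers = 238 + 243 = 481.
Between annual layer 89 and the ice surface there are 481 − 89 = 392 annual layers.
The annual layer at the ice surface is 1982 CE, so the ash layer dates to 1982 − 392 = 1590 CE.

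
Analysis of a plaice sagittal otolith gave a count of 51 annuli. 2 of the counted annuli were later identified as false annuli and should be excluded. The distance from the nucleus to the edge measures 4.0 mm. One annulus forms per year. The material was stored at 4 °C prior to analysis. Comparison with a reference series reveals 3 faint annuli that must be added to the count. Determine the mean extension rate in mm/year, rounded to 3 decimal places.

0.077 mm/year

True annulus count = 51 − 2 + 3 = 52.
Extension rate ≈ 4.0 / 52 = 0.077 mm/year.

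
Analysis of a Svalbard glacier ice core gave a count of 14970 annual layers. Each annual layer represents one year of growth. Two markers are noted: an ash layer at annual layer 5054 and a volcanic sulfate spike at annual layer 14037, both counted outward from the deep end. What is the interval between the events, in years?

8983 yr

The two markers are separated by 14037 − 5054 = 8983 annual layers.
At one annual layer per year, 8983 years elapsed between them.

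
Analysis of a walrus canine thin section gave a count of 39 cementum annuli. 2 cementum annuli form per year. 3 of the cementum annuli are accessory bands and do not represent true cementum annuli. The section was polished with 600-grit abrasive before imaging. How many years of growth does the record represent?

18 years

True cementum annulus count = 39 − 3 = 36.
36 cementum annuli at 2 per year is 36 / 2 = 18 years.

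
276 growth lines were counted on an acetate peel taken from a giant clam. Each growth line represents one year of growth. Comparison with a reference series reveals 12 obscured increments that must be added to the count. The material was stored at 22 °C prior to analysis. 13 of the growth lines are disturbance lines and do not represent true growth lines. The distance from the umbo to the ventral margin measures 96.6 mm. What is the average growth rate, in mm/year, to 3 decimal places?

0.351 mm/year

After corrections the count is 276 − 13 + 12 = 275 growth lines.
96.6 mm over 275 years gives 96.6 / 275 ≈ 0.351 mm/year.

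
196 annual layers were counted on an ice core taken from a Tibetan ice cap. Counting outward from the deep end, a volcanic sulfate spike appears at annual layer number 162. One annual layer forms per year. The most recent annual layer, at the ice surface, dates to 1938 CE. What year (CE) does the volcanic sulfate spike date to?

196 − 162 = 34 annual layers lie beyond the volcanic sulfate spike toward the ice surface.
1938 − 34 = 1904 CE.

1904 CE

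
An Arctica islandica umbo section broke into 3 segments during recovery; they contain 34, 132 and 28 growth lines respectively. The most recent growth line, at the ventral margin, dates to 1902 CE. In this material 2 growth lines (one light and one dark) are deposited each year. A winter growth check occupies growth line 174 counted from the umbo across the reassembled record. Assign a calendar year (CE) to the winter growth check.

Total growth lines = 34 + 132 + 28 = 194.
194 − 174 = 20 growth lines lie beyond the winter growth check toward the ventral margin.
20 growth lines at 2 per year is 20 / 2 = 10 years.
1902 − 10 = 1892 CE.

1892 CE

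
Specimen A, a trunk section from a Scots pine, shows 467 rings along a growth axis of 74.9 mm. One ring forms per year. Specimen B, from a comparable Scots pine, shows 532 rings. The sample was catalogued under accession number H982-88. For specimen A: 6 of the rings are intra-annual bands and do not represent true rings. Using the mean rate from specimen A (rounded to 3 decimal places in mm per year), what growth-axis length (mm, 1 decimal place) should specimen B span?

86.2 mm

Specimen A: true ring count = 467 − 6 = 461.
A: Extension rate ≈ 74.9 / 461 = 0.162 mm/yr.
B's length ≈ 0.162 × 532 = 86.2 mm.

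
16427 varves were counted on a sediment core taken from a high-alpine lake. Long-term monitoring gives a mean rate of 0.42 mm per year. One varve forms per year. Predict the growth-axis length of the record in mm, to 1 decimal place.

16427 years of growth are recorded.
16427 years at 0.42 mm/year gives 0.42 × 16427 = 6899.3 mm.

6899.3 mm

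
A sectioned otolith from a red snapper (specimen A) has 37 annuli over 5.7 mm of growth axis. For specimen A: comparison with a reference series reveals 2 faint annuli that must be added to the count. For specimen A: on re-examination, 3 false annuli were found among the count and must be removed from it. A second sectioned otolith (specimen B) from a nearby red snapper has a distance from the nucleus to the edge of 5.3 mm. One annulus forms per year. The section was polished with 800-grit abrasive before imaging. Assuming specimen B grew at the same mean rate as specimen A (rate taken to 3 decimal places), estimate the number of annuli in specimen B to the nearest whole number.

34 annuli

Specimen A: after corrections the count is 37 − 3 + 2 = 36 annuli.
A: Extension rate ≈ 5.7 / 36 = 0.158 mm/yr.
Specimen B: 5.3 mm / 0.158 mm per year = 33.54 years ≈ 34 annuli.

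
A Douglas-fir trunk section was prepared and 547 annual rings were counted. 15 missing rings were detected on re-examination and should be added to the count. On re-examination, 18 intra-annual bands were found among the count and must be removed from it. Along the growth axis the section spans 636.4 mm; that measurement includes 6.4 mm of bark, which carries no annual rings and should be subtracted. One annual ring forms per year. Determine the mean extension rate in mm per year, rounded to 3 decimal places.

1.158 mm per year

True annual ring count = 547 − 18 + 15 = 544.
Removing the 6.4 mm offcut leaves 636.4 − 6.4 = 630.0 mm.
630.0 mm over 544 years gives 630.0 / 544 ≈ 1.158 mm per year.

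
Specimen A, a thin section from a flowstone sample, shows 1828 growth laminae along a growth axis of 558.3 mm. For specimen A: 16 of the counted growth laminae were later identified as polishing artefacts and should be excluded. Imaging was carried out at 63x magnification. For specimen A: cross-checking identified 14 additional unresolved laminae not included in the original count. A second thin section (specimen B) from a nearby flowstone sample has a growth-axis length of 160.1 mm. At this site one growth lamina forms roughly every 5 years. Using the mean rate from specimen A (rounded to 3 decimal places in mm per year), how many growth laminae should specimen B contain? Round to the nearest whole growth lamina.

Specimen A: true growth lamina count = 1828 − 16 + 14 = 1826.
Specimen A: 1826 growth laminae at 5 years each span 1826 × 5 = 9130 years.
A: Mean rate = 558.3 mm / 9130 years ≈ 0.061 mm/yr.
B spans 160.1 / 0.061 = 2624.59 years; at 5 years per growth lamina that is 2624.59 / 5 ≈ 525 growth laminae.

525 growth laminae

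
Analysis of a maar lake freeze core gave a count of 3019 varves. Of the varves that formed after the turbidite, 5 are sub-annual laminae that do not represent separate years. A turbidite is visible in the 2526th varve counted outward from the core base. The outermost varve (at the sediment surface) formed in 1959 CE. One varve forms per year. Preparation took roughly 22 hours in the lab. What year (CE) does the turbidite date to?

Between varve 2526 and the sediment surface there are 3019 − 2526 = 493 varves.
493 − 5 false = 488 true varves after the turbidite.
1959 − 488 = 1471 CE.

1471 CE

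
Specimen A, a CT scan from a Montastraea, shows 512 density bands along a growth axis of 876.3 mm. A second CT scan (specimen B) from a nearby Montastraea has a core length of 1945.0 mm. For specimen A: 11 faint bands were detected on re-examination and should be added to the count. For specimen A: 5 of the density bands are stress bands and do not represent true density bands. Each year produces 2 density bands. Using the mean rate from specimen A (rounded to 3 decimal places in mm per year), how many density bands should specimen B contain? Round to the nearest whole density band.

Specimen A: adjusted count: 512 − 5 + 11 = 518 density bands.
Specimen A: 518 density bands at 2 per year is 518 / 2 = 259 years.
A: Extension rate ≈ 876.3 / 259 = 3.383 mm/yr.
B spans 1945.0 / 3.383 = 574.93 years; at 2 density bands per year that is 574.93 × 2 ≈ 1150 density bands.

1150 density bands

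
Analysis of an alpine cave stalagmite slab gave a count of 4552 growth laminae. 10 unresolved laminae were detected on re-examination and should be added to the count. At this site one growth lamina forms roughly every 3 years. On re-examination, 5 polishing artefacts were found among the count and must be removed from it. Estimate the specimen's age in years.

Adjusted count: 4552 − 5 + 10 = 4557 growth laminae.
Multiplying by 3 years per growth lamina: 4557 × 3 = 13671 years.

13671 years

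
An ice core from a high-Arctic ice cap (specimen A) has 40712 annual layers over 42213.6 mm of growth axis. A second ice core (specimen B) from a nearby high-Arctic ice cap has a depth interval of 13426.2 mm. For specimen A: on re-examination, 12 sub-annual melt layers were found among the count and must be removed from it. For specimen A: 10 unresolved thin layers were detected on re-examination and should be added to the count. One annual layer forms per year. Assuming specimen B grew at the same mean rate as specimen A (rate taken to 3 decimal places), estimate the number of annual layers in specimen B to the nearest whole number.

12947 annual layers

Specimen A: after corrections the count is 40712 − 12 + 10 = 40710 annual layers.
A: 42213.6 mm over 40710 years gives 42213.6 / 40710 ≈ 1.037 mm/year.
For B, 13426.2 / 1.037 = 12947.16 years ≈ 12947 annual layers.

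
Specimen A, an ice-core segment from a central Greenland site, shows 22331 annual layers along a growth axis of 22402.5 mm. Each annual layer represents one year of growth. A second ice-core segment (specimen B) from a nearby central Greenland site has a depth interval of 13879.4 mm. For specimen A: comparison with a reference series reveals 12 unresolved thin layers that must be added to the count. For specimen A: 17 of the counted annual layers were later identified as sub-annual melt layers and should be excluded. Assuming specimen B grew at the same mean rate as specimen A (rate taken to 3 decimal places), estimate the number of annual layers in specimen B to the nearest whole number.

Specimen A: true annual layer count = 22331 − 17 + 12 = 22326.
A: 22402.5 mm over 22326 years gives 22402.5 / 22326 ≈ 1.003 mm/year.
B spans 13879.4 / 1.003 = 13837.89 years ≈ 13838 annual layers.

13838 annual layers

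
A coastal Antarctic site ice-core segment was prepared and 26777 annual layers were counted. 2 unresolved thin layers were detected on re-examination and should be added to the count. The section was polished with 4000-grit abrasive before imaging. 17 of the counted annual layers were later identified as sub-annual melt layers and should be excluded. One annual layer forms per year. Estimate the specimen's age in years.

Adjusted count: 26777 − 17 + 2 = 26762 annual layers.
At one annual layer per year, that is 26762 years.

26762 years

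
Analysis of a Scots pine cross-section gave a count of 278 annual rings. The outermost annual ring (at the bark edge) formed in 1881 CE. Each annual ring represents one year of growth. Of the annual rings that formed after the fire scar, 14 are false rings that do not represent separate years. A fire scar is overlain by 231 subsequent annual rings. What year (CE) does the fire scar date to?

1664 CE

231 annual rings post-date the fire scar.
Excluding 14 false annual rings: 231 − 14 = 217.
1881 − 217 = 1664 CE.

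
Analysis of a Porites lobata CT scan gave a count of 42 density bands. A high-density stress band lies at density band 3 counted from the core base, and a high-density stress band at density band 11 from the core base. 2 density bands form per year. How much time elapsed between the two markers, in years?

4 years

11 − 3 = 8 density bands lie between the two events.
Dividing by 2 density bands per year: 8 / 2 = 4 years.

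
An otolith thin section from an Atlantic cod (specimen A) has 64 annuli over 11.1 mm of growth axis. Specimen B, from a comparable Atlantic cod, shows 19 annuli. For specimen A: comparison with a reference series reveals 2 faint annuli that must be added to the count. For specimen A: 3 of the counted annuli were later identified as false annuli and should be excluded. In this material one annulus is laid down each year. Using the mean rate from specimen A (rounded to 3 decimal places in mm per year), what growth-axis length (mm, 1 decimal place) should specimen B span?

3.3 mm

Specimen A: after corrections the count is 64 − 3 + 2 = 63 annuli.
A: Extension rate ≈ 11.1 / 63 = 0.176 mm/yr.
Length of B = 0.176 × 19 = 3.3 mm.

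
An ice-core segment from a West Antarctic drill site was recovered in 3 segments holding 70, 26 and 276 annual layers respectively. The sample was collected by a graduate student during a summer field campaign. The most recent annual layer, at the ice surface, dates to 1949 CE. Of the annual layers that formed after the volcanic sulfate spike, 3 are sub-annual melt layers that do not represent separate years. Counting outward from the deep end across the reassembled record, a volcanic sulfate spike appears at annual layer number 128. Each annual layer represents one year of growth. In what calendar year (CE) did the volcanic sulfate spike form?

Total annual layers = 70 + 26 + 276 = 372.
Between annual layer 128 and the ice surface there are 372 − 128 = 244 annual layers.
Excluding 3 false annual layers: 244 − 3 = 241.
The annual layer at the ice surface is 1949 CE, so the volcanic sulfate spike dates to 1949 − 241 = 1708 CE.

1708 CE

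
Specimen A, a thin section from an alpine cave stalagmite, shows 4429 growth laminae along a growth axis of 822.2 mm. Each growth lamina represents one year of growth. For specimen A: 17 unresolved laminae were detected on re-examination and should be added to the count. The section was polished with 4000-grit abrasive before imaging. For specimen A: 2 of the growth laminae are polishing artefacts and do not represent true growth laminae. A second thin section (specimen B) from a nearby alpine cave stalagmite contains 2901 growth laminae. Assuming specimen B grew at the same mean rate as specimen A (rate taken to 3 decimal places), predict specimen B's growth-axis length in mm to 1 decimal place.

536.7 mm

Specimen A: correcting the raw count gives 4429 − 2 + 17 = 4444 true growth laminae.
A: Extension rate ≈ 822.2 / 4444 = 0.185 mm/yr.
For B, 0.185 mm/year × 2901 years = 536.7 mm.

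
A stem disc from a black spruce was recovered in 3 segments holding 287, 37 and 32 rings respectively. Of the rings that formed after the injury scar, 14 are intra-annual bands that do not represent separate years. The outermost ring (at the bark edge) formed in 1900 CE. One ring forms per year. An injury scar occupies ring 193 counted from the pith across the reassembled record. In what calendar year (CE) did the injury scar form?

Total rings = 287 + 37 + 32 = 356.
356 − 193 = 163 rings lie beyond the injury scar toward the bark edge.
163 − 14 false = 149 true rings after the injury scar.
The ring at the bark edge is 1900 CE, so the injury scar dates to 1900 − 149 = 1751 CE.

1751 CE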